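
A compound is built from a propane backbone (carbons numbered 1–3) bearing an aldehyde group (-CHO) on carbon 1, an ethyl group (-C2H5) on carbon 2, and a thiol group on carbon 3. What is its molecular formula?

C6H12OS

Atom tally by fragment:
  OHCCH2 → C:2 H:3 O:1
  CH(C2H5) → C:3 H:6
  CH2SH → C:1 H:3 S:1
Element totals:
  C: 6
  H: 12
  O: 1
  S: 1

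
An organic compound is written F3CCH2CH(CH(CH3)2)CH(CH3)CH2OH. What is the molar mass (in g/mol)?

198.23 g/mol

Atom tally by fragment:
  F3CCH2 → C:2 H:2 F:3
  CH(CH(CH3)2) → C:4 H:8
  CH(CH3) → C:2 H:4
  CH2OH → C:1 H:3 O:1
Element totals:
  C: 9
  H: 17
  F: 3
  O: 1
Molecular formula: C9H17F3O.
  M = 9(12.011) + 17(1.008) + 3(18.998) + 15.999
    = 108.099 + 17.136 + 56.994 + 15.999 = 198.228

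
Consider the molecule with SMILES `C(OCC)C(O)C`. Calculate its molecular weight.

104.15 g/mol

Atom tally by fragment:
  C2H5OCH2 → C:3 H:7 O:1
  CH(OH) → C:1 H:2 O:1
  CH3 → C:1 H:3
Element totals:
  C: 5
  H: 12
  O: 2
Molecular formula: C5H12O2.
  M = 5(12.011) + 12(1.008) + 2(15.999)
    = 60.055 + 12.096 + 31.998 = 104.149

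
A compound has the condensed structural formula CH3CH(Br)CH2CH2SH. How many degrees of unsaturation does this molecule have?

0

Element totals:
  C: 4
  H: 9
  Br: 1
  S: 1
Molecular formula: C4H9BrS.
DoU = (2C + 2 + N − H − X) / 2 = (2·4 + 2 + 0 − 9 − 1) / 2 = 0.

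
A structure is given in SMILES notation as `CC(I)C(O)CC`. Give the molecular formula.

C5H11IO

Atom tally by fragment:
  CH3 → C:1 H:3
  CH(I) → C:1 H:1 I:1
  CH(OH) → C:1 H:2 O:1
  CH2 → C:1 H:2
  CH3 → C:1 H:3
Element totals:
  C: 5
  H: 11
  I: 1
  O: 1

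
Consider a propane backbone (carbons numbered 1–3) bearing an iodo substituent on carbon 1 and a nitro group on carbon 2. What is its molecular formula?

Atom tally by fragment:
  ICH2 → C:1 H:2 I:1
  CH(NO2) → C:1 H:1 N:1 O:2
  CH3 → C:1 H:3
Element totals:
  C: 3
  H: 6
  I: 1
  N: 1
  O: 2

C3H6INO2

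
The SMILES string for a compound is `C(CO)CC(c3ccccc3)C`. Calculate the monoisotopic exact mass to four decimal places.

Atom tally by fragment:
  HOCH2CH2 → C:2 H:5 O:1
  CH2 → C:1 H:2
  CH(C6H5) → C:7 H:6
  CH3 → C:1 H:3
Element totals:
  C: 11
  H: 16
  O: 1
Molecular formula: C11H16O.
  M = 11(12.0) + 16(1.007825) + 15.994915
    = 132.000000 + 16.125200 + 15.994915 = 164.120115

164.1201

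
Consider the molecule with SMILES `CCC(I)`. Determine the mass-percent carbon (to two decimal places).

Atom tally by fragment:
  CH3 → C:1 H:3
  CH2 → C:1 H:2
  CH2I → C:1 H:2 I:1
Element totals:
  C: 3
  H: 7
  I: 1
Molecular formula: C3H7I.
Molar mass = 169.993 g/mol.
Mass from C: 3 × 12.011 = 36.033 g/mol.
%C = 36.033 / 169.993 × 100 = 21.20%.

21.20%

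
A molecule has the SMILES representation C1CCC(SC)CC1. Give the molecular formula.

Atom tally by fragment:
  cyclohexane ring core → C:6 H:12
  (− 1 ring H displaced by substituents)
  + SCH3 → C:1 H:3 S:1
Element totals:
  C: 7
  H: 14
  S: 1

C7H14S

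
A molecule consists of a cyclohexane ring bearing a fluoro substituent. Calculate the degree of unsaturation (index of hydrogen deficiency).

Atom tally by fragment:
  cyclohexane ring core → C:6 H:12
  (− 1 ring H displaced by substituents)
  + F → F:1
Element totals:
  C: 6
  H: 11
  F: 1
Molecular formula: C6H11F.
DoU = (2C + 2 + N − H − X) / 2 = (2·6 + 2 + 0 − 11 − 1) / 2 = 1.

1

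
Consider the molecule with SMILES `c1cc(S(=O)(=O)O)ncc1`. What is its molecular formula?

C5H5NO3S

Atom tally by fragment:
  pyridine ring core → C:5 H:5 N:1
  (− 1 ring H displaced by substituents)
  + SO3H → S:1 O:3 H:1
Element totals:
  C: 5
  H: 5
  N: 1
  O: 3
  S: 1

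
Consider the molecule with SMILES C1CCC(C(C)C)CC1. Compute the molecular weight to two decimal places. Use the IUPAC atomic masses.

Atom tally by fragment:
  cyclohexane ring core → C:6 H:12
  (− 1 ring H displaced by substituents)
  + CH(CH3)2 → C:3 H:7
Element totals:
  C: 9
  H: 18
Molecular formula: C9H18.
  M = 9(12.011) + 18(1.008)
    = 108.099 + 18.144 = 126.243

126.24 g/mol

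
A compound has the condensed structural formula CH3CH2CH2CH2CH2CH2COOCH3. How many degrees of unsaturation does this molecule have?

1

Element totals:
  C: 8
  H: 16
  O: 2
Molecular formula: C8H16O2.
DoU = (2C + 2 + N − H − X) / 2 = (2·8 + 2 + 0 − 16 − 0) / 2 = 1.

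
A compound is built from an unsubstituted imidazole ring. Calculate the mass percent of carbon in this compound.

52.93%

Atom tally by fragment:
  imidazole ring core → C:3 H:4 N:2
Element totals:
  C: 3
  H: 4
  N: 2
Molecular formula: C3H4N2.
Molar mass = 68.079 g/mol.
Mass from C: 3 × 12.011 = 36.033 g/mol.
%C = 36.033 / 68.079 × 100 = 52.93%.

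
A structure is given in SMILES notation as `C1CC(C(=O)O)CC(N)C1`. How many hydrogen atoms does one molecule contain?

13

Atom tally by fragment:
  cyclohexane ring core → C:6 H:12
  (− 2 ring H displaced by substituents)
  + COOH → C:1 H:1 O:2
  + NH2 → N:1 H:2
Element totals:
  C: 7
  H: 13
  N: 1
  O: 2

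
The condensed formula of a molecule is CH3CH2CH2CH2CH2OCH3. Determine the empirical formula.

Atom tally by fragment:
  CH3 → C:1 H:3
  CH2 → C:1 H:2
  CH2 → C:1 H:2
  CH2 → C:1 H:2
  CH2OCH3 → C:2 H:5 O:1
Element totals:
  C: 6
  H: 14
  O: 1
Molecular formula: C6H14O.
gcd of subscripts (6, 14, 1) = 1, so the empirical formula equals the molecular formula.

C6H14O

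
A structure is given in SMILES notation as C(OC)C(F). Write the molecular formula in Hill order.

Atom tally by fragment:
  CH3OCH2 → C:2 H:5 O:1
  CH2F → C:1 H:2 F:1
Element totals:
  C: 3
  H: 7
  F: 1
  O: 1

C3H7FO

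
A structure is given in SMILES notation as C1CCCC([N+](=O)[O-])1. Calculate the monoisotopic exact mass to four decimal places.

115.0633

Atom tally by fragment:
  cyclopentane ring core → C:5 H:10
  (− 1 ring H displaced by substituents)
  + NO2 → N:1 O:2
Element totals:
  C: 5
  H: 9
  N: 1
  O: 2
Molecular formula: C5H9NO2.
  M = 5(12.0) + 9(1.007825) + 14.003074 + 2(15.994915)
    = 60.000000 + 9.070425 + 14.003074 + 31.989830 = 115.063329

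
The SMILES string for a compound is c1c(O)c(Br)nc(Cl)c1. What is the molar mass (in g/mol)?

Atom tally by fragment:
  pyridine ring core → C:5 H:5 N:1
  (− 3 ring H displaced by substituents)
  + OH → O:1 H:1
  + Br → Br:1
  + Cl → Cl:1
Element totals:
  C: 5
  H: 3
  Br: 1
  Cl: 1
  N: 1
  O: 1
Molecular formula: C5H3BrClNO.
  M = 5(12.011) + 3(1.008) + 79.904 + 35.45 + 14.007 + 15.999
    = 60.055 + 3.024 + 79.904 + 35.450 + 14.007 + 15.999 = 208.439

208.44 g/mol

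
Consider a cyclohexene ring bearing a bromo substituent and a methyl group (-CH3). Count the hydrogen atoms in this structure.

11

Atom tally by fragment:
  cyclohexene ring core → C:6 H:10
  (− 2 ring H displaced by substituents)
  + Br → Br:1
  + CH3 → C:1 H:3
Element totals:
  C: 7
  H: 11
  Br: 1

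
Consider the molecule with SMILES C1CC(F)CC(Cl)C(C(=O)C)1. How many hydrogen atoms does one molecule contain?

12

Atom tally by fragment:
  cyclohexane ring core → C:6 H:12
  (− 3 ring H displaced by substituents)
  + F → F:1
  + Cl → Cl:1
  + COCH3 → C:2 H:3 O:1
Element totals:
  C: 8
  H: 12
  Cl: 1
  F: 1
  O: 1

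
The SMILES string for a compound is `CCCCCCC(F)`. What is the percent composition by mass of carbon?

71.13%

Atom tally by fragment:
  CH3 → C:1 H:3
  CH2 → C:1 H:2
  CH2 → C:1 H:2
  CH2 → C:1 H:2
  CH2 → C:1 H:2
  CH2 → C:1 H:2
  CH2F → C:1 H:2 F:1
Element totals:
  C: 7
  H: 15
  F: 1
Molecular formula: C7H15F.
Molar mass = 118.195 g/mol.
Mass from C: 7 × 12.011 = 84.077 g/mol.
%C = 84.077 / 118.195 × 100 = 71.13%.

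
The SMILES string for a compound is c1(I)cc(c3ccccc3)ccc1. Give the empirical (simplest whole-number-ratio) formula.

C12H9I

Atom tally by fragment:
  benzene ring core → C:6 H:6
  (− 2 ring H displaced by substituents)
  + I → I:1
  + C6H5 → C:6 H:5
Element totals:
  C: 12
  H: 9
  I: 1
Molecular formula: C12H9I.
gcd of subscripts (12, 9, 1) = 1, so the empirical formula equals the molecular formula.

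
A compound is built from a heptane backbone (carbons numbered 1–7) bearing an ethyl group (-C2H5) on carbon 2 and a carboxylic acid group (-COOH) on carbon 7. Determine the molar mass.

Atom tally by fragment:
  CH3 → C:1 H:3
  CH(C2H5) → C:3 H:6
  CH2 → C:1 H:2
  CH2 → C:1 H:2
  CH2 → C:1 H:2
  CH2 → C:1 H:2
  CH2COOH → C:2 H:3 O:2
Element totals:
  C: 10
  H: 20
  O: 2
Molecular formula: C10H20O2.
  M = 10(12.011) + 20(1.008) + 2(15.999)
    = 120.110 + 20.160 + 31.998 = 172.268

172.27 g/mol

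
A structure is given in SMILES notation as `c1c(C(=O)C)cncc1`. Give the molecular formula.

Atom tally by fragment:
  pyridine ring core → C:5 H:5 N:1
  (− 1 ring H displaced by substituents)
  + COCH3 → C:2 H:3 O:1
Element totals:
  C: 7
  H: 7
  N: 1
  O: 1

C7H7NO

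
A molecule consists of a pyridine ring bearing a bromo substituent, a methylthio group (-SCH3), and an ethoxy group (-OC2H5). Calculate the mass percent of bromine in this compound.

Atom tally by fragment:
  pyridine ring core → C:5 H:5 N:1
  (− 3 ring H displaced by substituents)
  + Br → Br:1
  + SCH3 → C:1 H:3 S:1
  + OC2H5 → C:2 H:5 O:1
Element totals:
  C: 8
  H: 10
  Br: 1
  N: 1
  O: 1
  S: 1
Molecular formula: C8H10BrNOS.
Molar mass = 248.138 g/mol.
Mass from Br: 1 × 79.904 = 79.904 g/mol.
%Br = 79.904 / 248.138 × 100 = 32.20%.

32.20%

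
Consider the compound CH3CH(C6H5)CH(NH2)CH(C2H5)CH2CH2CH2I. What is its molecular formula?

Element totals:
  C: 15
  H: 24
  I: 1
  N: 1

C15H24IN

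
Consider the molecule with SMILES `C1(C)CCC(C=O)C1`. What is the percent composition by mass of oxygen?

14.26%

Atom tally by fragment:
  cyclopentane ring core → C:5 H:10
  (− 2 ring H displaced by substituents)
  + CH3 → C:1 H:3
  + CHO → C:1 H:1 O:1
Element totals:
  C: 7
  H: 12
  O: 1
Molecular formula: C7H12O.
Molar mass = 112.172 g/mol.
Mass from O: 1 × 15.999 = 15.999 g/mol.
%O = 15.999 / 112.172 × 100 = 14.26%.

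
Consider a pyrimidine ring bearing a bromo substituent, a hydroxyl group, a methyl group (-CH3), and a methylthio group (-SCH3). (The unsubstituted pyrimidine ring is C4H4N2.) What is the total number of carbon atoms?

6

Atom tally by fragment:
  pyrimidine ring core → C:4 H:4 N:2
  (− 4 ring H displaced by substituents)
  + Br → Br:1
  + OH → O:1 H:1
  + CH3 → C:1 H:3
  + SCH3 → C:1 H:3 S:1
Element totals:
  C: 6
  H: 7
  Br: 1
  N: 2
  O: 1
  S: 1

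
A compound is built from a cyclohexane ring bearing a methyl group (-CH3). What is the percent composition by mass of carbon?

85.63%

Atom tally by fragment:
  cyclohexane ring core → C:6 H:12
  (− 1 ring H displaced by substituents)
  + CH3 → C:1 H:3
Element totals:
  C: 7
  H: 14
Molecular formula: C7H14.
Molar mass = 98.189 g/mol.
Mass from C: 7 × 12.011 = 84.077 g/mol.
%C = 84.077 / 98.189 × 100 = 85.63%.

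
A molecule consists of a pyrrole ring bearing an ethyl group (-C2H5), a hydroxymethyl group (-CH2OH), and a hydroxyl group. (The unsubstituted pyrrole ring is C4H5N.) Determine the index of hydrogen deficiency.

3

Atom tally by fragment:
  pyrrole ring core → C:4 H:5 N:1
  (− 3 ring H displaced by substituents)
  + C2H5 → C:2 H:5
  + CH2OH → C:1 H:3 O:1
  + OH → O:1 H:1
Element totals:
  C: 7
  H: 11
  N: 1
  O: 2
Molecular formula: C7H11NO2.
DoU = (2C + 2 + N − H − X) / 2 = (2·7 + 2 + 1 − 11 − 0) / 2 = 3.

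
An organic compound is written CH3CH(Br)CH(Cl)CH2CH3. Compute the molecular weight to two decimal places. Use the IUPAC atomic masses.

185.49 g/mol

Element totals:
  C: 5
  H: 10
  Br: 1
  Cl: 1
Molecular formula: C5H10BrCl.
  M = 5(12.011) + 10(1.008) + 79.904 + 35.45
    = 60.055 + 10.080 + 79.904 + 35.450 = 185.489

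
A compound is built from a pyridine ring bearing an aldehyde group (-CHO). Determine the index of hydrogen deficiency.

Atom tally by fragment:
  pyridine ring core → C:5 H:5 N:1
  (− 1 ring H displaced by substituents)
  + CHO → C:1 H:1 O:1
Element totals:
  C: 6
  H: 5
  N: 1
  O: 1
Molecular formula: C6H5NO.
DoU = (2C + 2 + N − H − X) / 2 = (2·6 + 2 + 1 − 5 − 0) / 2 = 5.

5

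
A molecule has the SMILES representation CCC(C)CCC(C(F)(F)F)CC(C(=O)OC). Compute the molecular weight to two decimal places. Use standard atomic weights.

Atom tally by fragment:
  CH3 → C:1 H:3
  CH2 → C:1 H:2
  CH(CH3) → C:2 H:4
  CH2 → C:1 H:2
  CH2 → C:1 H:2
  CH(CF3) → C:2 H:1 F:3
  CH2 → C:1 H:2
  CH2COOCH3 → C:3 H:5 O:2
Element totals:
  C: 12
  H: 21
  F: 3
  O: 2
Molecular formula: C12H21F3O2.
  M = 12(12.011) + 21(1.008) + 3(18.998) + 2(15.999)
    = 144.132 + 21.168 + 56.994 + 31.998 = 254.292

254.29 g/mol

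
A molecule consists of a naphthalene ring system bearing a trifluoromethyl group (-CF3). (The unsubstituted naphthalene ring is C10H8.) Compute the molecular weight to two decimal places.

196.17 g/mol

Atom tally by fragment:
  naphthalene ring system core → C:10 H:8
  (− 1 ring H displaced by substituents)
  + CF3 → C:1 F:3
Element totals:
  C: 11
  H: 7
  F: 3
Molecular formula: C11H7F3.
  M = 11(12.011) + 7(1.008) + 3(18.998)
    = 132.121 + 7.056 + 56.994 = 196.171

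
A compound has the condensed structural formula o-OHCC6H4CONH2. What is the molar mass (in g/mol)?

Atom tally by fragment:
  benzene ring core → C:6 H:6
  (− 2 ring H displaced by substituents)
  + CHO → C:1 H:1 O:1
  + CONH2 → C:1 H:2 O:1 N:1
Element totals:
  C: 8
  H: 7
  N: 1
  O: 2
Molecular formula: C8H7NO2.
  M = 8(12.011) + 7(1.008) + 14.007 + 2(15.999)
    = 96.088 + 7.056 + 14.007 + 31.998 = 149.149

149.15 g/mol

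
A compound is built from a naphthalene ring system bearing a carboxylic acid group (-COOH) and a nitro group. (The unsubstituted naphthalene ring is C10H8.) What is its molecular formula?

Atom tally by fragment:
  naphthalene ring system core → C:10 H:8
  (− 2 ring H displaced by substituents)
  + COOH → C:1 H:1 O:2
  + NO2 → N:1 O:2
Element totals:
  C: 11
  H: 7
  N: 1
  O: 4

C11H7NO4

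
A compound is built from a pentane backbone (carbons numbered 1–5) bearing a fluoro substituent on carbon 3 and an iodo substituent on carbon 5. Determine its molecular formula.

Atom tally by fragment:
  CH3 → C:1 H:3
  CH2 → C:1 H:2
  CH(F) → C:1 H:1 F:1
  CH2 → C:1 H:2
  CH2I → C:1 H:2 I:1
Element totals:
  C: 5
  H: 10
  F: 1
  I: 1

C5H10FI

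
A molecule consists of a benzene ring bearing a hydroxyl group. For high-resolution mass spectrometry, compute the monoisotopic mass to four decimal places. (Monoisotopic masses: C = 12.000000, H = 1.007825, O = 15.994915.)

Atom tally by fragment:
  benzene ring core → C:6 H:6
  (− 1 ring H displaced by substituents)
  + OH → O:1 H:1
Element totals:
  C: 6
  H: 6
  O: 1
Molecular formula: C6H6O.
  M = 6(12.0) + 6(1.007825) + 15.994915
    = 72.000000 + 6.046950 + 15.994915 = 94.041865

94.0419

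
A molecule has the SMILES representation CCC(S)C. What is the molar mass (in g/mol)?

Atom tally by fragment:
  CH3 → C:1 H:3
  CH2 → C:1 H:2
  CH(SH) → C:1 H:2 S:1
  CH3 → C:1 H:3
Element totals:
  C: 4
  H: 10
  S: 1
Molecular formula: C4H10S.
  M = 4(12.011) + 10(1.008) + 32.06
    = 48.044 + 10.080 + 32.060 = 90.184

90.18 g/mol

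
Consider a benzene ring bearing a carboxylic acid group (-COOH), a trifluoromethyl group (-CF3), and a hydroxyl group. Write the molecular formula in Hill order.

Atom tally by fragment:
  benzene ring core → C:6 H:6
  (− 3 ring H displaced by substituents)
  + COOH → C:1 H:1 O:2
  + CF3 → C:1 F:3
  + OH → O:1 H:1
Element totals:
  C: 8
  H: 5
  F: 3
  O: 3

C8H5F3O3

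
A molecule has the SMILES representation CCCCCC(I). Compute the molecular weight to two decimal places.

Atom tally by fragment:
  CH3 → C:1 H:3
  CH2 → C:1 H:2
  CH2 → C:1 H:2
  CH2 → C:1 H:2
  CH2 → C:1 H:2
  CH2I → C:1 H:2 I:1
Element totals:
  C: 6
  H: 13
  I: 1
Molecular formula: C6H13I.
  M = 6(12.011) + 13(1.008) + 126.904
    = 72.066 + 13.104 + 126.904 = 212.074

212.07 g/mol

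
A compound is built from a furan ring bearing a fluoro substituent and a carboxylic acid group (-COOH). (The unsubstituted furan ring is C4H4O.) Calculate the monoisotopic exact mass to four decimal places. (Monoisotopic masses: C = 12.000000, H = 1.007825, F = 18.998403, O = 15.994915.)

130.0066

Atom tally by fragment:
  furan ring core → C:4 H:4 O:1
  (− 2 ring H displaced by substituents)
  + F → F:1
  + COOH → C:1 H:1 O:2
Element totals:
  C: 5
  H: 3
  F: 1
  O: 3
Molecular formula: C5H3FO3.
  M = 5(12.0) + 3(1.007825) + 18.998403 + 3(15.994915)
    = 60.000000 + 3.023475 + 18.998403 + 47.984745 = 130.006623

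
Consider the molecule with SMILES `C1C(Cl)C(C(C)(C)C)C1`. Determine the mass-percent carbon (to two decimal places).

65.52%

Atom tally by fragment:
  cyclobutane ring core → C:4 H:8
  (− 2 ring H displaced by substituents)
  + Cl → Cl:1
  + C(CH3)3 → C:4 H:9
Element totals:
  C: 8
  H: 15
  Cl: 1
Molecular formula: C8H15Cl.
Molar mass = 146.658 g/mol.
Mass from C: 8 × 12.011 = 96.088 g/mol.
%C = 96.088 / 146.658 × 100 = 65.52%.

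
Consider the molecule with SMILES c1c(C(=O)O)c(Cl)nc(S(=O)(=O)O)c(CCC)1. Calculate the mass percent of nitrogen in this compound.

Atom tally by fragment:
  pyridine ring core → C:5 H:5 N:1
  (− 4 ring H displaced by substituents)
  + COOH → C:1 H:1 O:2
  + Cl → Cl:1
  + SO3H → S:1 O:3 H:1
  + CH2CH2CH3 → C:3 H:7
Element totals:
  C: 9
  H: 10
  Cl: 1
  N: 1
  O: 5
  S: 1
Molecular formula: C9H10ClNO5S.
Molar mass = 279.691 g/mol.
Mass from N: 1 × 14.007 = 14.007 g/mol.
%N = 14.007 / 279.691 × 100 = 5.01%.

5.01%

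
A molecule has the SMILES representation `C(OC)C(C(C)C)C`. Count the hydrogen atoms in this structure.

16

Atom tally by fragment:
  CH3OCH2 → C:2 H:5 O:1
  CH(CH(CH3)2) → C:4 H:8
  CH3 → C:1 H:3
Element totals:
  C: 7
  H: 16
  O: 1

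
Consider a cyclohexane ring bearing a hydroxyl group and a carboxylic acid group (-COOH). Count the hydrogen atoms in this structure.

12

Atom tally by fragment:
  cyclohexane ring core → C:6 H:12
  (− 2 ring H displaced by substituents)
  + OH → O:1 H:1
  + COOH → C:1 H:1 O:2
Element totals:
  C: 7
  H: 12
  O: 3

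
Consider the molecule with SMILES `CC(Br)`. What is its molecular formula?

Atom tally by fragment:
  CH3 → C:1 H:3
  CH2Br → C:1 H:2 Br:1
Element totals:
  C: 2
  H: 5
  Br: 1

C2H5Br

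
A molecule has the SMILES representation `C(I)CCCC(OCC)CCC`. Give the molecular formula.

C10H21IO

Atom tally by fragment:
  ICH2 → C:1 H:2 I:1
  CH2 → C:1 H:2
  CH2 → C:1 H:2
  CH2 → C:1 H:2
  CH(OC2H5) → C:3 H:6 O:1
  CH2 → C:1 H:2
  CH2 → C:1 H:2
  CH3 → C:1 H:3
Element totals:
  C: 10
  H: 21
  I: 1
  O: 1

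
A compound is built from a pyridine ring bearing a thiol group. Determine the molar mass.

Atom tally by fragment:
  pyridine ring core → C:5 H:5 N:1
  (− 1 ring H displaced by substituents)
  + SH → S:1 H:1
Element totals:
  C: 5
  H: 5
  N: 1
  S: 1
Molecular formula: C5H5NS.
  M = 5(12.011) + 5(1.008) + 14.007 + 32.06
    = 60.055 + 5.040 + 14.007 + 32.060 = 111.162

111.16 g/mol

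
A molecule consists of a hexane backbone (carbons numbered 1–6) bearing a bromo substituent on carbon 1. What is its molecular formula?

Atom tally by fragment:
  BrCH2 → C:1 H:2 Br:1
  CH2 → C:1 H:2
  CH2 → C:1 H:2
  CH2 → C:1 H:2
  CH2 → C:1 H:2
  CH3 → C:1 H:3
Element totals:
  C: 6
  H: 13
  Br: 1

C6H13Br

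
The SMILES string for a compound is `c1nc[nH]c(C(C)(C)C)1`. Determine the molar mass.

124.19 g/mol

Atom tally by fragment:
  imidazole ring core → C:3 H:4 N:2
  (− 1 ring H displaced by substituents)
  + C(CH3)3 → C:4 H:9
Element totals:
  C: 7
  H: 12
  N: 2
Molecular formula: C7H12N2.
  M = 7(12.011) + 12(1.008) + 2(14.007)
    = 84.077 + 12.096 + 28.014 = 124.187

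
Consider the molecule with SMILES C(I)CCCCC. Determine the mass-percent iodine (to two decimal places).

59.84%

Atom tally by fragment:
  ICH2 → C:1 H:2 I:1
  CH2 → C:1 H:2
  CH2 → C:1 H:2
  CH2 → C:1 H:2
  CH2 → C:1 H:2
  CH3 → C:1 H:3
Element totals:
  C: 6
  H: 13
  I: 1
Molecular formula: C6H13I.
Molar mass = 212.074 g/mol.
Mass from I: 1 × 126.904 = 126.904 g/mol.
%I = 126.904 / 212.074 × 100 = 59.84%.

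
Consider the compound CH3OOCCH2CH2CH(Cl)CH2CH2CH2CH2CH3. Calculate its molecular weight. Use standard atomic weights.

Atom tally by fragment:
  CH3OOCCH2 → C:3 H:5 O:2
  CH2 → C:1 H:2
  CH(Cl) → C:1 H:1 Cl:1
  CH2 → C:1 H:2
  CH2 → C:1 H:2
  CH2 → C:1 H:2
  CH2 → C:1 H:2
  CH3 → C:1 H:3
Element totals:
  C: 10
  H: 19
  Cl: 1
  O: 2
Molecular formula: C10H19ClO2.
  M = 10(12.011) + 19(1.008) + 35.45 + 2(15.999)
    = 120.110 + 19.152 + 35.450 + 31.998 = 206.710

206.71 g/mol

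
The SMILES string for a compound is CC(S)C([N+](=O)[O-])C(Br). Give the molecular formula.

C4H8BrNO2S

Atom tally by fragment:
  CH3 → C:1 H:3
  CH(SH) → C:1 H:2 S:1
  CH(NO2) → C:1 H:1 N:1 O:2
  CH2Br → C:1 H:2 Br:1
Element totals:
  C: 4
  H: 8
  Br: 1
  N: 1
  O: 2
  S: 1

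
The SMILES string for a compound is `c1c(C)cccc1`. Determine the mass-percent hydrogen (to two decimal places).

Atom tally by fragment:
  benzene ring core → C:6 H:6
  (− 1 ring H displaced by substituents)
  + CH3 → C:1 H:3
Element totals:
  C: 7
  H: 8
Molecular formula: C7H8.
Molar mass = 92.141 g/mol.
Mass from H: 8 × 1.008 = 8.064 g/mol.
%H = 8.064 / 92.141 × 100 = 8.75%.

8.75%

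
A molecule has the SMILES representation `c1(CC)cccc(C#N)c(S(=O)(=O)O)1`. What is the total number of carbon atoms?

9

Atom tally by fragment:
  benzene ring core → C:6 H:6
  (− 3 ring H displaced by substituents)
  + C2H5 → C:2 H:5
  + CN → C:1 N:1
  + SO3H → S:1 O:3 H:1
Element totals:
  C: 9
  H: 9
  N: 1
  O: 3
  S: 1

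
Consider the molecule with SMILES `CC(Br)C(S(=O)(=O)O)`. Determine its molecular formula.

Atom tally by fragment:
  CH3 → C:1 H:3
  CH(Br) → C:1 H:1 Br:1
  CH2SO3H → C:1 H:3 S:1 O:3
Element totals:
  C: 3
  H: 7
  Br: 1
  O: 3
  S: 1

C3H7BrO3S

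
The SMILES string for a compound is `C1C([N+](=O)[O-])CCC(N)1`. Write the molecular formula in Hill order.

C5H10N2O2

Atom tally by fragment:
  cyclopentane ring core → C:5 H:10
  (− 2 ring H displaced by substituents)
  + NO2 → N:1 O:2
  + NH2 → N:1 H:2
Element totals:
  C: 5
  H: 10
  N: 2
  O: 2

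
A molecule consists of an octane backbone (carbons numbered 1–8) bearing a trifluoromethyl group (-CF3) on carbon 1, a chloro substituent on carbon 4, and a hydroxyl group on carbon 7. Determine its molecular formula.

C9H16ClF3O

Atom tally by fragment:
  F3CCH2 → C:2 H:2 F:3
  CH2 → C:1 H:2
  CH2 → C:1 H:2
  CH(Cl) → C:1 H:1 Cl:1
  CH2 → C:1 H:2
  CH2 → C:1 H:2
  CH(OH) → C:1 H:2 O:1
  CH3 → C:1 H:3
Element totals:
  C: 9
  H: 16
  Cl: 1
  F: 3
  O: 1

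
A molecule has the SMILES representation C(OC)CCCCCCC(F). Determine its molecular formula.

Atom tally by fragment:
  CH3OCH2 → C:2 H:5 O:1
  CH2 → C:1 H:2
  CH2 → C:1 H:2
  CH2 → C:1 H:2
  CH2 → C:1 H:2
  CH2 → C:1 H:2
  CH2 → C:1 H:2
  CH2F → C:1 H:2 F:1
Element totals:
  C: 9
  H: 19
  F: 1
  O: 1

C9H19FO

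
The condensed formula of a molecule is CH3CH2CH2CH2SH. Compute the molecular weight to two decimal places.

90.18 g/mol

Atom tally by fragment:
  CH3 → C:1 H:3
  CH2 → C:1 H:2
  CH2 → C:1 H:2
  CH2SH → C:1 H:3 S:1
Element totals:
  C: 4
  H: 10
  S: 1
Molecular formula: C4H10S.
  M = 4(12.011) + 10(1.008) + 32.06
    = 48.044 + 10.080 + 32.060 = 90.184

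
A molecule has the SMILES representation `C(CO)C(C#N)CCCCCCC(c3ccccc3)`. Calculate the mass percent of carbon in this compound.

Atom tally by fragment:
  HOCH2CH2 → C:2 H:5 O:1
  CH(CN) → C:2 H:1 N:1
  CH2 → C:1 H:2
  CH2 → C:1 H:2
  CH2 → C:1 H:2
  CH2 → C:1 H:2
  CH2 → C:1 H:2
  CH2 → C:1 H:2
  CH2C6H5 → C:7 H:7
Element totals:
  C: 17
  H: 25
  N: 1
  O: 1
Molecular formula: C17H25NO.
Molar mass = 259.393 g/mol.
Mass from C: 17 × 12.011 = 204.187 g/mol.
%C = 204.187 / 259.393 × 100 = 78.72%.

78.72%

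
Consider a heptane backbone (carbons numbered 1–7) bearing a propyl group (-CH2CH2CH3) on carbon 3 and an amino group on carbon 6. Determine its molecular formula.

Atom tally by fragment:
  CH3 → C:1 H:3
  CH2 → C:1 H:2
  CH(CH2CH2CH3) → C:4 H:8
  CH2 → C:1 H:2
  CH2 → C:1 H:2
  CH(NH2) → C:1 H:3 N:1
  CH3 → C:1 H:3
Element totals:
  C: 10
  H: 23
  N: 1

C10H23N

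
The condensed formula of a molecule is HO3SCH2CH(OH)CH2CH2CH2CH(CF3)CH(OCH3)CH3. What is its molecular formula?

Element totals:
  C: 10
  H: 19
  F: 3
  O: 5
  S: 1

C10H19F3O5S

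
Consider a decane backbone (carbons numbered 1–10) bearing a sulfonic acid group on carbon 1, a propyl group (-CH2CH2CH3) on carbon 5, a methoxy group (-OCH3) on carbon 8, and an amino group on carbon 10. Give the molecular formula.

C14H31NO4S

Atom tally by fragment:
  HO3SCH2 → C:1 H:3 S:1 O:3
  CH2 → C:1 H:2
  CH2 → C:1 H:2
  CH2 → C:1 H:2
  CH(CH2CH2CH3) → C:4 H:8
  CH2 → C:1 H:2
  CH2 → C:1 H:2
  CH(OCH3) → C:2 H:4 O:1
  CH2 → C:1 H:2
  CH2NH2 → C:1 H:4 N:1
Element totals:
  C: 14
  H: 31
  N: 1
  O: 4
  S: 1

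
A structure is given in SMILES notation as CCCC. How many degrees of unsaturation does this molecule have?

0

Atom tally by fragment:
  CH3 → C:1 H:3
  CH2 → C:1 H:2
  CH2 → C:1 H:2
  CH3 → C:1 H:3
Element totals:
  C: 4
  H: 10
Molecular formula: C4H10.
DoU = (2C + 2 + N − H − X) / 2 = (2·4 + 2 + 0 − 10 − 0) / 2 = 0.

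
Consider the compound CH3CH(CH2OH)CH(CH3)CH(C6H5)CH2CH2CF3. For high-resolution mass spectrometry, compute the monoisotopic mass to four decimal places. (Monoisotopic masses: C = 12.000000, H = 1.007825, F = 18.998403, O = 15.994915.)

274.1544

Atom tally by fragment:
  CH3 → C:1 H:3
  CH(CH2OH) → C:2 H:4 O:1
  CH(CH3) → C:2 H:4
  CH(C6H5) → C:7 H:6
  CH2 → C:1 H:2
  CH2CF3 → C:2 H:2 F:3
Element totals:
  C: 15
  H: 21
  F: 3
  O: 1
Molecular formula: C15H21F3O.
  M = 15(12.0) + 21(1.007825) + 3(18.998403) + 15.994915
    = 180.000000 + 21.164325 + 56.995209 + 15.994915 = 274.154449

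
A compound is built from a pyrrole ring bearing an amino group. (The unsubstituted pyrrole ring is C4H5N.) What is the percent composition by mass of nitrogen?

34.12%

Atom tally by fragment:
  pyrrole ring core → C:4 H:5 N:1
  (− 1 ring H displaced by substituents)
  + NH2 → N:1 H:2
Element totals:
  C: 4
  H: 6
  N: 2
Molecular formula: C4H6N2.
Molar mass = 82.106 g/mol.
Mass from N: 2 × 14.007 = 28.014 g/mol.
%N = 28.014 / 82.106 × 100 = 34.12%.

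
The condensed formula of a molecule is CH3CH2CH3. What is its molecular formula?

C3H8

Element totals:
  C: 3
  H: 8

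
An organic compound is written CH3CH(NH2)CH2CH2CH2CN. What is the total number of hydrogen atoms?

12

Atom tally by fragment:
  CH3 → C:1 H:3
  CH(NH2) → C:1 H:3 N:1
  CH2 → C:1 H:2
  CH2 → C:1 H:2
  CH2CN → C:2 H:2 N:1
Element totals:
  C: 6
  H: 12
  N: 2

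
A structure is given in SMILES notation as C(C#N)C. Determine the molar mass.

55.08 g/mol

Atom tally by fragment:
  NCCH2 → C:2 H:2 N:1
  CH3 → C:1 H:3
Element totals:
  C: 3
  H: 5
  N: 1
Molecular formula: C3H5N.
  M = 3(12.011) + 5(1.008) + 14.007
    = 36.033 + 5.040 + 14.007 = 55.080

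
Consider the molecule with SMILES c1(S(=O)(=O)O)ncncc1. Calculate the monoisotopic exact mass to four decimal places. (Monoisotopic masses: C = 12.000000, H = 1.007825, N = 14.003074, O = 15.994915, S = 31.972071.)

Atom tally by fragment:
  pyrimidine ring core → C:4 H:4 N:2
  (− 1 ring H displaced by substituents)
  + SO3H → S:1 O:3 H:1
Element totals:
  C: 4
  H: 4
  N: 2
  O: 3
  S: 1
Molecular formula: C4H4N2O3S.
  M = 4(12.0) + 4(1.007825) + 2(14.003074) + 3(15.994915) + 31.972071
    = 48.000000 + 4.031300 + 28.006148 + 47.984745 + 31.972071 = 159.994264

159.9943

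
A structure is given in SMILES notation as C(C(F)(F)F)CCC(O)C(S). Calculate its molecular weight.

Atom tally by fragment:
  F3CCH2 → C:2 H:2 F:3
  CH2 → C:1 H:2
  CH2 → C:1 H:2
  CH(OH) → C:1 H:2 O:1
  CH2SH → C:1 H:3 S:1
Element totals:
  C: 6
  H: 11
  F: 3
  O: 1
  S: 1
Molecular formula: C6H11F3OS.
  M = 6(12.011) + 11(1.008) + 3(18.998) + 15.999 + 32.06
    = 72.066 + 11.088 + 56.994 + 15.999 + 32.060 = 188.207

188.21 g/mol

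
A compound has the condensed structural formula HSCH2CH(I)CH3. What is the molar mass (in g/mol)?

202.05 g/mol

Atom tally by fragment:
  HSCH2 → C:1 H:3 S:1
  CH(I) → C:1 H:1 I:1
  CH3 → C:1 H:3
Element totals:
  C: 3
  H: 7
  I: 1
  S: 1
Molecular formula: C3H7IS.
  M = 3(12.011) + 7(1.008) + 126.904 + 32.06
    = 36.033 + 7.056 + 126.904 + 32.060 = 202.053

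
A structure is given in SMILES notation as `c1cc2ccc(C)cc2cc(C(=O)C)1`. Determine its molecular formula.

Atom tally by fragment:
  naphthalene ring system core → C:10 H:8
  (− 2 ring H displaced by substituents)
  + CH3 → C:1 H:3
  + COCH3 → C:2 H:3 O:1
Element totals:
  C: 13
  H: 12
  O: 1

C13H12O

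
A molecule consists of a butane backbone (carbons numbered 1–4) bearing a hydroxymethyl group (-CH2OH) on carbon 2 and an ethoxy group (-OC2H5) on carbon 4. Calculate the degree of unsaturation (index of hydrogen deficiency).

Atom tally by fragment:
  CH3 → C:1 H:3
  CH(CH2OH) → C:2 H:4 O:1
  CH2 → C:1 H:2
  CH2OC2H5 → C:3 H:7 O:1
Element totals:
  C: 7
  H: 16
  O: 2
Molecular formula: C7H16O2.
DoU = (2C + 2 + N − H − X) / 2 = (2·7 + 2 + 0 − 16 − 0) / 2 = 0.

0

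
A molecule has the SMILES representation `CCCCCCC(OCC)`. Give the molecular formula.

C9H20O

Atom tally by fragment:
  CH3 → C:1 H:3
  CH2 → C:1 H:2
  CH2 → C:1 H:2
  CH2 → C:1 H:2
  CH2 → C:1 H:2
  CH2 → C:1 H:2
  CH2OC2H5 → C:3 H:7 O:1
Element totals:
  C: 9
  H: 20
  O: 1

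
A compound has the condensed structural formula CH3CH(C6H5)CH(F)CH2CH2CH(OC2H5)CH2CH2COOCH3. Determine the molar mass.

310.41 g/mol

Atom tally by fragment:
  CH3 → C:1 H:3
  CH(C6H5) → C:7 H:6
  CH(F) → C:1 H:1 F:1
  CH2 → C:1 H:2
  CH2 → C:1 H:2
  CH(OC2H5) → C:3 H:6 O:1
  CH2 → C:1 H:2
  CH2COOCH3 → C:3 H:5 O:2
Element totals:
  C: 18
  H: 27
  F: 1
  O: 3
Molecular formula: C18H27FO3.
  M = 18(12.011) + 27(1.008) + 18.998 + 3(15.999)
    = 216.198 + 27.216 + 18.998 + 47.997 = 310.409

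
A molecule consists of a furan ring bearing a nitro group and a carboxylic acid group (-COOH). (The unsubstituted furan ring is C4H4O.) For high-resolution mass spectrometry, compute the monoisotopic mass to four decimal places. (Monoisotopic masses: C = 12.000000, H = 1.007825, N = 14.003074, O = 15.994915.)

Atom tally by fragment:
  furan ring core → C:4 H:4 O:1
  (− 2 ring H displaced by substituents)
  + NO2 → N:1 O:2
  + COOH → C:1 H:1 O:2
Element totals:
  C: 5
  H: 3
  N: 1
  O: 5
Molecular formula: C5H3NO5.
  M = 5(12.0) + 3(1.007825) + 14.003074 + 5(15.994915)
    = 60.000000 + 3.023475 + 14.003074 + 79.974575 = 157.001124

157.0011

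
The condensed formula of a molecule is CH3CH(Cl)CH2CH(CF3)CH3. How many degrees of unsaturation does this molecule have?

Element totals:
  C: 6
  H: 10
  Cl: 1
  F: 3
Molecular formula: C6H10ClF3.
DoU = (2C + 2 + N − H − X) / 2 = (2·6 + 2 + 0 − 10 − 4) / 2 = 0.

0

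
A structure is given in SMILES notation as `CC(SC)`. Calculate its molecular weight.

76.16 g/mol

Atom tally by fragment:
  CH3 → C:1 H:3
  CH2SCH3 → C:2 H:5 S:1
Element totals:
  C: 3
  H: 8
  S: 1
Molecular formula: C3H8S.
  M = 3(12.011) + 8(1.008) + 32.06
    = 36.033 + 8.064 + 32.060 = 76.157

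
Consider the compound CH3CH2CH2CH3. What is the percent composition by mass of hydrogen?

Atom tally by fragment:
  CH3 → C:1 H:3
  CH2 → C:1 H:2
  CH2 → C:1 H:2
  CH3 → C:1 H:3
Element totals:
  C: 4
  H: 10
Molecular formula: C4H10.
Molar mass = 58.124 g/mol.
Mass from H: 10 × 1.008 = 10.080 g/mol.
%H = 10.080 / 58.124 × 100 = 17.34%.

17.34%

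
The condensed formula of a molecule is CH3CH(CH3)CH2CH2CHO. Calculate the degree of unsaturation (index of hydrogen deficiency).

Element totals:
  C: 6
  H: 12
  O: 1
Molecular formula: C6H12O.
DoU = (2C + 2 + N − H − X) / 2 = (2·6 + 2 + 0 − 12 − 0) / 2 = 1.

1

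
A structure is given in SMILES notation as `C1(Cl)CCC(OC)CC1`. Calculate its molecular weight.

148.63 g/mol

Atom tally by fragment:
  cyclohexane ring core → C:6 H:12
  (− 2 ring H displaced by substituents)
  + Cl → Cl:1
  + OCH3 → C:1 H:3 O:1
Element totals:
  C: 7
  H: 13
  Cl: 1
  O: 1
Molecular formula: C7H13ClO.
  M = 7(12.011) + 13(1.008) + 35.45 + 15.999
    = 84.077 + 13.104 + 35.450 + 15.999 = 148.630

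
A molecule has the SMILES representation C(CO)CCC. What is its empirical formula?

C5H12O

Atom tally by fragment:
  HOCH2CH2 → C:2 H:5 O:1
  CH2 → C:1 H:2
  CH2 → C:1 H:2
  CH3 → C:1 H:3
Element totals:
  C: 5
  H: 12
  O: 1
Molecular formula: C5H12O.
gcd of subscripts (5, 12, 1) = 1, so the empirical formula equals the molecular formula.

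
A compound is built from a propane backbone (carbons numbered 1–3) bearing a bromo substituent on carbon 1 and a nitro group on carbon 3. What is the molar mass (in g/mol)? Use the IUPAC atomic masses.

167.99 g/mol

Atom tally by fragment:
  BrCH2 → C:1 H:2 Br:1
  CH2 → C:1 H:2
  CH2NO2 → C:1 H:2 N:1 O:2
Element totals:
  C: 3
  H: 6
  Br: 1
  N: 1
  O: 2
Molecular formula: C3H6BrNO2.
  M = 3(12.011) + 6(1.008) + 79.904 + 14.007 + 2(15.999)
    = 36.033 + 6.048 + 79.904 + 14.007 + 31.998 = 167.990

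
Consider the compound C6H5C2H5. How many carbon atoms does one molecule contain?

Element totals:
  C: 8
  H: 10

8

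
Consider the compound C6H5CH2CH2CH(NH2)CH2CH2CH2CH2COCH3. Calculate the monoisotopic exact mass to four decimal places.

Atom tally by fragment:
  C6H5CH2 → C:7 H:7
  CH2 → C:1 H:2
  CH(NH2) → C:1 H:3 N:1
  CH2 → C:1 H:2
  CH2 → C:1 H:2
  CH2 → C:1 H:2
  CH2COCH3 → C:3 H:5 O:1
Element totals:
  C: 15
  H: 23
  N: 1
  O: 1
Molecular formula: C15H23NO.
  M = 15(12.0) + 23(1.007825) + 14.003074 + 15.994915
    = 180.000000 + 23.179975 + 14.003074 + 15.994915 = 233.177964

233.1780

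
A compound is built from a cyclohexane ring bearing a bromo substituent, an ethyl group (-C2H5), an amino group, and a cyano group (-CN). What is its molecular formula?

Atom tally by fragment:
  cyclohexane ring core → C:6 H:12
  (− 4 ring H displaced by substituents)
  + Br → Br:1
  + C2H5 → C:2 H:5
  + NH2 → N:1 H:2
  + CN → C:1 N:1
Element totals:
  C: 9
  H: 15
  Br: 1
  N: 2

C9H15BrN2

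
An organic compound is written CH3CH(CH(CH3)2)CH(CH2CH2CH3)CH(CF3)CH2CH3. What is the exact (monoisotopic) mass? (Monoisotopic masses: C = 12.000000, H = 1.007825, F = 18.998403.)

238.1908

Atom tally by fragment:
  CH3 → C:1 H:3
  CH(CH(CH3)2) → C:4 H:8
  CH(CH2CH2CH3) → C:4 H:8
  CH(CF3) → C:2 H:1 F:3
  CH2 → C:1 H:2
  CH3 → C:1 H:3
Element totals:
  C: 13
  H: 25
  F: 3
Molecular formula: C13H25F3.
  M = 13(12.0) + 25(1.007825) + 3(18.998403)
    = 156.000000 + 25.195625 + 56.995209 = 238.190834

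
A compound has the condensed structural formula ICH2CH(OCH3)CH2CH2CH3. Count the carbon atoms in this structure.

Atom tally by fragment:
  ICH2 → C:1 H:2 I:1
  CH(OCH3) → C:2 H:4 O:1
  CH2 → C:1 H:2
  CH2 → C:1 H:2
  CH3 → C:1 H:3
Element totals:
  C: 6
  H: 13
  I: 1
  O: 1

6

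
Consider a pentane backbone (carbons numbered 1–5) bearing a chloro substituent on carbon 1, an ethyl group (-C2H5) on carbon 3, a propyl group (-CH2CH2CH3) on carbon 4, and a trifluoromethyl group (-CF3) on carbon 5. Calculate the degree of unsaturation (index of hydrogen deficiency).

0

Atom tally by fragment:
  ClCH2 → C:1 H:2 Cl:1
  CH2 → C:1 H:2
  CH(C2H5) → C:3 H:6
  CH(CH2CH2CH3) → C:4 H:8
  CH2CF3 → C:2 H:2 F:3
Element totals:
  C: 11
  H: 20
  Cl: 1
  F: 3
Molecular formula: C11H20ClF3.
DoU = (2C + 2 + N − H − X) / 2 = (2·11 + 2 + 0 − 20 − 4) / 2 = 0.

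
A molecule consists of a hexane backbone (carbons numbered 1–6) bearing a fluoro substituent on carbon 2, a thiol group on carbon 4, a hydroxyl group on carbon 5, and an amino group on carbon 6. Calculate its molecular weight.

Atom tally by fragment:
  CH3 → C:1 H:3
  CH(F) → C:1 H:1 F:1
  CH2 → C:1 H:2
  CH(SH) → C:1 H:2 S:1
  CH(OH) → C:1 H:2 O:1
  CH2NH2 → C:1 H:4 N:1
Element totals:
  C: 6
  H: 14
  F: 1
  N: 1
  O: 1
  S: 1
Molecular formula: C6H14FNOS.
  M = 6(12.011) + 14(1.008) + 18.998 + 14.007 + 15.999 + 32.06
    = 72.066 + 14.112 + 18.998 + 14.007 + 15.999 + 32.060 = 167.242

167.24 g/mol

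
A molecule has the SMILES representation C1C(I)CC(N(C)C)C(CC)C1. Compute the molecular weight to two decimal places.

Atom tally by fragment:
  cyclohexane ring core → C:6 H:12
  (− 3 ring H displaced by substituents)
  + I → I:1
  + N(CH3)2 → N:1 C:2 H:6
  + C2H5 → C:2 H:5
Element totals:
  C: 10
  H: 20
  I: 1
  N: 1
Molecular formula: C10H20IN.
  M = 10(12.011) + 20(1.008) + 126.904 + 14.007
    = 120.110 + 20.160 + 126.904 + 14.007 = 281.181

281.18 g/mol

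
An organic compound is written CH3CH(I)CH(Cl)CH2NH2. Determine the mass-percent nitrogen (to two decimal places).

6.00%

Atom tally by fragment:
  CH3 → C:1 H:3
  CH(I) → C:1 H:1 I:1
  CH(Cl) → C:1 H:1 Cl:1
  CH2NH2 → C:1 H:4 N:1
Element totals:
  C: 4
  H: 9
  Cl: 1
  I: 1
  N: 1
Molecular formula: C4H9ClIN.
Molar mass = 233.477 g/mol.
Mass from N: 1 × 14.007 = 14.007 g/mol.
%N = 14.007 / 233.477 × 100 = 6.00%.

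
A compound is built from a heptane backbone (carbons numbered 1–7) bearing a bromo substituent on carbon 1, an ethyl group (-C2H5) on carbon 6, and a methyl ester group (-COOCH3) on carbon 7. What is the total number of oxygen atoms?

2

Atom tally by fragment:
  BrCH2 → C:1 H:2 Br:1
  CH2 → C:1 H:2
  CH2 → C:1 H:2
  CH2 → C:1 H:2
  CH2 → C:1 H:2
  CH(C2H5) → C:3 H:6
  CH2COOCH3 → C:3 H:5 O:2
Element totals:
  C: 11
  H: 21
  Br: 1
  O: 2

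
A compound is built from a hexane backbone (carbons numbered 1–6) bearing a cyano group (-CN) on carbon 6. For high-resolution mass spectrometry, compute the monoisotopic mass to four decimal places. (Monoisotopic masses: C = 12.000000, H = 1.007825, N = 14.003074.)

111.1048

Atom tally by fragment:
  CH3 → C:1 H:3
  CH2 → C:1 H:2
  CH2 → C:1 H:2
  CH2 → C:1 H:2
  CH2 → C:1 H:2
  CH2CN → C:2 H:2 N:1
Element totals:
  C: 7
  H: 13
  N: 1
Molecular formula: C7H13N.
  M = 7(12.0) + 13(1.007825) + 14.003074
    = 84.000000 + 13.101725 + 14.003074 = 111.104799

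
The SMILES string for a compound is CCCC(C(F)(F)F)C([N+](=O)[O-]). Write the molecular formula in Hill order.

C6H10F3NO2

Atom tally by fragment:
  CH3 → C:1 H:3
  CH2 → C:1 H:2
  CH2 → C:1 H:2
  CH(CF3) → C:2 H:1 F:3
  CH2NO2 → C:1 H:2 N:1 O:2
Element totals:
  C: 6
  H: 10
  F: 3
  N: 1
  O: 2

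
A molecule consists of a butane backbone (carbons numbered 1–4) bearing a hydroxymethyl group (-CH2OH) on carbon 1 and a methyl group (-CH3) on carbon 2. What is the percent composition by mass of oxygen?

15.66%

Atom tally by fragment:
  HOCH2CH2 → C:2 H:5 O:1
  CH(CH3) → C:2 H:4
  CH2 → C:1 H:2
  CH3 → C:1 H:3
Element totals:
  C: 6
  H: 14
  O: 1
Molecular formula: C6H14O.
Molar mass = 102.177 g/mol.
Mass from O: 1 × 15.999 = 15.999 g/mol.
%O = 15.999 / 102.177 × 100 = 15.66%.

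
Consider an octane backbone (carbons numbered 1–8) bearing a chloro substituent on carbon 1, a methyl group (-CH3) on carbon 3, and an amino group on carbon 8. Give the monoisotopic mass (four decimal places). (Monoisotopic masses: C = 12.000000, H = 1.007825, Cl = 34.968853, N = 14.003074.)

177.1284

Atom tally by fragment:
  ClCH2 → C:1 H:2 Cl:1
  CH2 → C:1 H:2
  CH(CH3) → C:2 H:4
  CH2 → C:1 H:2
  CH2 → C:1 H:2
  CH2 → C:1 H:2
  CH2 → C:1 H:2
  CH2NH2 → C:1 H:4 N:1
Element totals:
  C: 9
  H: 20
  Cl: 1
  N: 1
Molecular formula: C9H20ClN.
  M = 9(12.0) + 20(1.007825) + 34.968853 + 14.003074
    = 108.000000 + 20.156500 + 34.968853 + 14.003074 = 177.128427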